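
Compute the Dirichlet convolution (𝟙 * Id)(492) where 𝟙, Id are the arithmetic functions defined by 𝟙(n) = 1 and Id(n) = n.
(𝟙 * Id)(492) = 1176

Divisors of 492: [1, 2, 3, 4, 6, 12, 41, 82, 123, 164, 246, 492]. For each d | 492:
  d = 1: 𝟙(1) · Id(492/1) = 1 · 492 = 492
  d = 2: 𝟙(2) · Id(492/2) = 1 · 246 = 246
  d = 3: 𝟙(3) · Id(492/3) = 1 · 164 = 164
  d = 4: 𝟙(4) · Id(492/4) = 1 · 123 = 123
  d = 6: 𝟙(6) · Id(492/6) = 1 · 82 = 82
  d = 12: 𝟙(12) · Id(492/12) = 1 · 41 = 41
  d = 41: 𝟙(41) · Id(492/41) = 1 · 12 = 12
  d = 82: 𝟙(82) · Id(492/82) = 1 · 6 = 6
  d = 123: 𝟙(123) · Id(492/123) = 1 · 4 = 4
  d = 164: 𝟙(164) · Id(492/164) = 1 · 3 = 3
  d = 246: 𝟙(246) · Id(492/246) = 1 · 2 = 2
  d = 492: 𝟙(492) · Id(492/492) = 1 · 1 = 1
Summing: (𝟙 * Id)(492) = 492 + 246 + 164 + 123 + 82 + 41 + 12 + 6 + 4 + 3 + 2 + 1 = 1176.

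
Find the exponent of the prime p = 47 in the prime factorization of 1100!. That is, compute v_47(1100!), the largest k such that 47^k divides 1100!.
v_47(1100!) = 23

Legendre's formula: v_p(n!) = Σ_{k ≥ 1} ⌊n / p^k⌋. For p = 47, n = 1100, the terms are:
  ⌊1100/47^1⌋ = ⌊1100/47⌋ = 23
(the next term ⌊1100/47^2⌋ = 0, terminating the sum). Summing: v_47(1100!) = 23 = 23.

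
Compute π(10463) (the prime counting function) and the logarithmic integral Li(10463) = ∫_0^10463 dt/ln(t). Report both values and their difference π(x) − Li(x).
π(10463) = 1281;  Li(10463) ≈ 1296.28;  π(x) − Li(x) ≈ -15.28.

Direct count of primes ≤ 10463 gives π(10463) = 1281. Numerical evaluation of the logarithmic integral gives Li(10463) ≈ 1296.28. The difference π(x) − Li(x) ≈ -15.28 is typically negative for small/moderate x (Li(x) overestimates), though Littlewood's theorem shows this sign changes infinitely often.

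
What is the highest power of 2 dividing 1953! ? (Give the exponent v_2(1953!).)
v_2(1953!) = 1947

Legendre's formula: v_p(n!) = Σ_{k ≥ 1} ⌊n / p^k⌋. For p = 2, n = 1953, the terms are:
  ⌊1953/2^1⌋ = ⌊1953/2⌋ = 976
  ⌊1953/2^2⌋ = ⌊1953/4⌋ = 488
  ⌊1953/2^3⌋ = ⌊1953/8⌋ = 244
  ⌊1953/2^4⌋ = ⌊1953/16⌋ = 122
  ⌊1953/2^5⌋ = ⌊1953/32⌋ = 61
  ⌊1953/2^6⌋ = ⌊1953/64⌋ = 30
  ⌊1953/2^7⌋ = ⌊1953/128⌋ = 15
  ⌊1953/2^8⌋ = ⌊1953/256⌋ = 7
  ⌊1953/2^9⌋ = ⌊1953/512⌋ = 3
  ⌊1953/2^10⌋ = ⌊1953/1024⌋ = 1
(the next term ⌊1953/2^11⌋ = 0, terminating the sum). Summing: v_2(1953!) = 976 + 488 + 244 + 122 + 61 + 30 + 15 + 7 + 3 + 1 = 1947.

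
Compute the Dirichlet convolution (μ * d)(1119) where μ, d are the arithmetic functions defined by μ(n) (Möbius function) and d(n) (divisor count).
(μ * d)(1119) = 1

Divisors of 1119: [1, 3, 373, 1119]. For each d | 1119:
  d = 1: μ(1) · d(1119/1) = 1 · 4 = 4
  d = 3: μ(3) · d(1119/3) = -1 · 2 = -2
  d = 373: μ(373) · d(1119/373) = -1 · 2 = -2
  d = 1119: μ(1119) · d(1119/1119) = 1 · 1 = 1
Summing: (μ * d)(1119) = 4 + -2 + -2 + 1 = 1.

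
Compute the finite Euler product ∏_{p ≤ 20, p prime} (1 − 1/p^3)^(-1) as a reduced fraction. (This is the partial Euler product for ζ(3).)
∏ = 3674541645775/3057655868928

The primes p ≤ 20 are [2, 3, 5, 7, 11, 13, 17, 19]. For each prime, (1 − 1/p^3)^(-1) = p^3 / (p^3 − 1). The product is (1 − 1/2^3)^(-1), (1 − 1/3^3)^(-1), (1 − 1/5^3)^(-1), (1 − 1/7^3)^(-1), (1 − 1/11^3)^(-1), (1 − 1/13^3)^(-1), (1 − 1/17^3)^(-1), (1 − 1/19^3)^(-1) = ∏ p^3 / (p^3 − 1) = 3674541645775/3057655868928.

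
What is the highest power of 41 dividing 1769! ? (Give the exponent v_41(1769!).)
v_41(1769!) = 44

Legendre's formula: v_p(n!) = Σ_{k ≥ 1} ⌊n / p^k⌋. For p = 41, n = 1769, the terms are:
  ⌊1769/41^1⌋ = ⌊1769/41⌋ = 43
  ⌊1769/41^2⌋ = ⌊1769/1681⌋ = 1
(the next term ⌊1769/41^3⌋ = 0, terminating the sum). Summing: v_41(1769!) = 43 + 1 = 44.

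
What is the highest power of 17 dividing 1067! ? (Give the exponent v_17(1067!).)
v_17(1067!) = 65

Legendre's formula: v_p(n!) = Σ_{k ≥ 1} ⌊n / p^k⌋. For p = 17, n = 1067, the terms are:
  ⌊1067/17^1⌋ = ⌊1067/17⌋ = 62
  ⌊1067/17^2⌋ = ⌊1067/289⌋ = 3
(the next term ⌊1067/17^3⌋ = 0, terminating the sum). Summing: v_17(1067!) = 62 + 3 = 65.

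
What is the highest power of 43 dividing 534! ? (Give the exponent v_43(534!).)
v_43(534!) = 12

Legendre's formula: v_p(n!) = Σ_{k ≥ 1} ⌊n / p^k⌋. For p = 43, n = 534, the terms are:
  ⌊534/43^1⌋ = ⌊534/43⌋ = 12
(the next term ⌊534/43^2⌋ = 0, terminating the sum). Summing: v_43(534!) = 12 = 12.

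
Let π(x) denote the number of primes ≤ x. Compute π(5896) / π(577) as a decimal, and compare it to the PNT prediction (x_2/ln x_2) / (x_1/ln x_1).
π(5896)/π(577) = 775/106 ≈ 7.3113;  PNT prediction ≈ 7.4829.

π(577) = 106 and π(5896) = 775, so π(5896)/π(577) ≈ 7.3113. The PNT-predicted ratio is (5896/ln(5896)) / (577/ln(577)) ≈ 7.4829. The two agree to within a few percent, as expected.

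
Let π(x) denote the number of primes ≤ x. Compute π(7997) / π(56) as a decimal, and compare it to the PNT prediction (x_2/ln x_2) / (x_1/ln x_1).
π(7997)/π(56) = 1007/16 ≈ 62.9375;  PNT prediction ≈ 63.9642.

π(56) = 16 and π(7997) = 1007, so π(7997)/π(56) ≈ 62.9375. The PNT-predicted ratio is (7997/ln(7997)) / (56/ln(56)) ≈ 63.9642. The two agree to within a few percent, as expected.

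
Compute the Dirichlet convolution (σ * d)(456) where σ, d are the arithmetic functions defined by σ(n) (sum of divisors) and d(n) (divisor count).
(σ * d)(456) = 5544

Divisors of 456: [1, 2, 3, 4, 6, 8, 12, 19, 24, 38, 57, 76, 114, 152, 228, 456]. For each d | 456:
  d = 1: σ(1) · d(456/1) = 1 · 16 = 16
  d = 2: σ(2) · d(456/2) = 3 · 12 = 36
  d = 3: σ(3) · d(456/3) = 4 · 8 = 32
  d = 4: σ(4) · d(456/4) = 7 · 8 = 56
  d = 6: σ(6) · d(456/6) = 12 · 6 = 72
  d = 8: σ(8) · d(456/8) = 15 · 4 = 60
  d = 12: σ(12) · d(456/12) = 28 · 4 = 112
  d = 19: σ(19) · d(456/19) = 20 · 8 = 160
  d = 24: σ(24) · d(456/24) = 60 · 2 = 120
  d = 38: σ(38) · d(456/38) = 60 · 6 = 360
  d = 57: σ(57) · d(456/57) = 80 · 4 = 320
  d = 76: σ(76) · d(456/76) = 140 · 4 = 560
  d = 114: σ(114) · d(456/114) = 240 · 3 = 720
  d = 152: σ(152) · d(456/152) = 300 · 2 = 600
  d = 228: σ(228) · d(456/228) = 560 · 2 = 1120
  d = 456: σ(456) · d(456/456) = 1200 · 1 = 1200
Summing: (σ * d)(456) = 16 + 36 + 32 + 56 + 72 + 60 + 112 + 160 + 120 + 360 + 320 + 560 + 720 + 600 + 1120 + 1200 = 5544.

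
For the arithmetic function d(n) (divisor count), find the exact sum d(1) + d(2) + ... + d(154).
Σ_{n ≤ 154} d(n) = 804

Compute d(n) for each 1 ≤ n ≤ 154: d(1) = 1, d(2) = 2, d(3) = 2, d(4) = 3, d(5) = 2, d(6) = 4, d(7) = 2, d(8) = 4, d(9) = 3, d(10) = 4, d(11) = 2, d(12) = 6, d(13) = 2, d(14) = 4, d(15) = 4, d(16) = 5, d(17) = 2, d(18) = 6, d(19) = 2, d(20) = 6, d(21) = 4, d(22) = 4, d(23) = 2, d(24) = 8, d(25) = 3, d(26) = 4, d(27) = 4, d(28) = 6, d(29) = 2, d(30) = 8, d(31) = 2, d(32) = 6, d(33) = 4, d(34) = 4, d(35) = 4, d(36) = 9, d(37) = 2, d(38) = 4, d(39) = 4, d(40) = 8, d(41) = 2, d(42) = 8, d(43) = 2, d(44) = 6, d(45) = 6, d(46) = 4, d(47) = 2, d(48) = 10, d(49) = 3, d(50) = 6, d(51) = 4, d(52) = 6, d(53) = 2, d(54) = 8, d(55) = 4, d(56) = 8, d(57) = 4, d(58) = 4, d(59) = 2, d(60) = 12, d(61) = 2, d(62) = 4, d(63) = 6, d(64) = 7, d(65) = 4, d(66) = 8, d(67) = 2, d(68) = 6, d(69) = 4, d(70) = 8, d(71) = 2, d(72) = 12, d(73) = 2, d(74) = 4, d(75) = 6, d(76) = 6, d(77) = 4, d(78) = 8, d(79) = 2, d(80) = 10, d(81) = 5, d(82) = 4, d(83) = 2, d(84) = 12, d(85) = 4, d(86) = 4, d(87) = 4, d(88) = 8, d(89) = 2, d(90) = 12, d(91) = 4, d(92) = 6, d(93) = 4, d(94) = 4, d(95) = 4, d(96) = 12, d(97) = 2, d(98) = 6, d(99) = 6, d(100) = 9, d(101) = 2, d(102) = 8, d(103) = 2, d(104) = 8, d(105) = 8, d(106) = 4, d(107) = 2, d(108) = 12, d(109) = 2, d(110) = 8, d(111) = 4, d(112) = 10, d(113) = 2, d(114) = 8, d(115) = 4, d(116) = 6, d(117) = 6, d(118) = 4, d(119) = 4, d(120) = 16, d(121) = 3, d(122) = 4, d(123) = 4, d(124) = 6, d(125) = 4, d(126) = 12, d(127) = 2, d(128) = 8, d(129) = 4, d(130) = 8, d(131) = 2, d(132) = 12, d(133) = 4, d(134) = 4, d(135) = 8, d(136) = 8, d(137) = 2, d(138) = 8, d(139) = 2, d(140) = 12, d(141) = 4, d(142) = 4, d(143) = 4, d(144) = 15, d(145) = 4, d(146) = 4, d(147) = 6, d(148) = 6, d(149) = 2, d(150) = 12, d(151) = 2, d(152) = 8, d(153) = 6, d(154) = 8. Summing all 154 values: 804. (Dirichlet's divisor formula: Σ_{n ≤ x} d(n) = x ln(x) + (2γ − 1) x + O(√x). For x = 154, the asymptotic estimate is ≈ 799.47.)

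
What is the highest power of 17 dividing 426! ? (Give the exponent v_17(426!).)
v_17(426!) = 26

Legendre's formula: v_p(n!) = Σ_{k ≥ 1} ⌊n / p^k⌋. For p = 17, n = 426, the terms are:
  ⌊426/17^1⌋ = ⌊426/17⌋ = 25
  ⌊426/17^2⌋ = ⌊426/289⌋ = 1
(the next term ⌊426/17^3⌋ = 0, terminating the sum). Summing: v_17(426!) = 25 + 1 = 26.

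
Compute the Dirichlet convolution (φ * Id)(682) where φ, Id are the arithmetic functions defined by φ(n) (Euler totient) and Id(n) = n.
(φ * Id)(682) = 3843

Divisors of 682: [1, 2, 11, 22, 31, 62, 341, 682]. For each d | 682:
  d = 1: φ(1) · Id(682/1) = 1 · 682 = 682
  d = 2: φ(2) · Id(682/2) = 1 · 341 = 341
  d = 11: φ(11) · Id(682/11) = 10 · 62 = 620
  d = 22: φ(22) · Id(682/22) = 10 · 31 = 310
  d = 31: φ(31) · Id(682/31) = 30 · 22 = 660
  d = 62: φ(62) · Id(682/62) = 30 · 11 = 330
  d = 341: φ(341) · Id(682/341) = 300 · 2 = 600
  d = 682: φ(682) · Id(682/682) = 300 · 1 = 300
Summing: (φ * Id)(682) = 682 + 341 + 620 + 310 + 660 + 330 + 600 + 300 = 3843.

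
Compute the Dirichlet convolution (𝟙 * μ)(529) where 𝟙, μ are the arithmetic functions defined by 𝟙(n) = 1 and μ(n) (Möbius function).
(𝟙 * μ)(529) = 0

Divisors of 529: [1, 23, 529]. For each d | 529:
  d = 1: 𝟙(1) · μ(529/1) = 1 · 0 = 0
  d = 23: 𝟙(23) · μ(529/23) = 1 · -1 = -1
  d = 529: 𝟙(529) · μ(529/529) = 1 · 1 = 1
Summing: (𝟙 * μ)(529) = 0 + -1 + 1 = 0.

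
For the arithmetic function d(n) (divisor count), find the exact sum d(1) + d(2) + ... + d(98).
Σ_{n ≤ 98} d(n) = 467

Compute d(n) for each 1 ≤ n ≤ 98: d(1) = 1, d(2) = 2, d(3) = 2, d(4) = 3, d(5) = 2, d(6) = 4, d(7) = 2, d(8) = 4, d(9) = 3, d(10) = 4, d(11) = 2, d(12) = 6, d(13) = 2, d(14) = 4, d(15) = 4, d(16) = 5, d(17) = 2, d(18) = 6, d(19) = 2, d(20) = 6, d(21) = 4, d(22) = 4, d(23) = 2, d(24) = 8, d(25) = 3, d(26) = 4, d(27) = 4, d(28) = 6, d(29) = 2, d(30) = 8, d(31) = 2, d(32) = 6, d(33) = 4, d(34) = 4, d(35) = 4, d(36) = 9, d(37) = 2, d(38) = 4, d(39) = 4, d(40) = 8, d(41) = 2, d(42) = 8, d(43) = 2, d(44) = 6, d(45) = 6, d(46) = 4, d(47) = 2, d(48) = 10, d(49) = 3, d(50) = 6, d(51) = 4, d(52) = 6, d(53) = 2, d(54) = 8, d(55) = 4, d(56) = 8, d(57) = 4, d(58) = 4, d(59) = 2, d(60) = 12, d(61) = 2, d(62) = 4, d(63) = 6, d(64) = 7, d(65) = 4, d(66) = 8, d(67) = 2, d(68) = 6, d(69) = 4, d(70) = 8, d(71) = 2, d(72) = 12, d(73) = 2, d(74) = 4, d(75) = 6, d(76) = 6, d(77) = 4, d(78) = 8, d(79) = 2, d(80) = 10, d(81) = 5, d(82) = 4, d(83) = 2, d(84) = 12, d(85) = 4, d(86) = 4, d(87) = 4, d(88) = 8, d(89) = 2, d(90) = 12, d(91) = 4, d(92) = 6, d(93) = 4, d(94) = 4, d(95) = 4, d(96) = 12, d(97) = 2, d(98) = 6. Summing all 98 values: 467. (Dirichlet's divisor formula: Σ_{n ≤ x} d(n) = x ln(x) + (2γ − 1) x + O(√x). For x = 98, the asymptotic estimate is ≈ 464.46.)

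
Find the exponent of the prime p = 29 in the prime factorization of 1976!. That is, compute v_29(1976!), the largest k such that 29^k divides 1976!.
v_29(1976!) = 70

Legendre's formula: v_p(n!) = Σ_{k ≥ 1} ⌊n / p^k⌋. For p = 29, n = 1976, the terms are:
  ⌊1976/29^1⌋ = ⌊1976/29⌋ = 68
  ⌊1976/29^2⌋ = ⌊1976/841⌋ = 2
(the next term ⌊1976/29^3⌋ = 0, terminating the sum). Summing: v_29(1976!) = 68 + 2 = 70.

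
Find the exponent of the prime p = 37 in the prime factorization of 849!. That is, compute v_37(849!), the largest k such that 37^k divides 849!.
v_37(849!) = 22

Legendre's formula: v_p(n!) = Σ_{k ≥ 1} ⌊n / p^k⌋. For p = 37, n = 849, the terms are:
  ⌊849/37^1⌋ = ⌊849/37⌋ = 22
(the next term ⌊849/37^2⌋ = 0, terminating the sum). Summing: v_37(849!) = 22 = 22.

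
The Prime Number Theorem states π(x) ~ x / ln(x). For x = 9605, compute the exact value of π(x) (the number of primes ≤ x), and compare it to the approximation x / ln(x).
π(9605) = 1185;  x/ln(x) ≈ 1047.43;  relative error ≈ 11.61%.

Directly count primes up to 9605: π(9605) = 1185. The PNT approximation gives 9605/ln(9605) ≈ 9605/9.17004 ≈ 1047.43. Relative error (π(x) − x/ln(x)) / π(x) ≈ 11.61%; the approximation is known to undercount slightly (Li(x) is a better estimate).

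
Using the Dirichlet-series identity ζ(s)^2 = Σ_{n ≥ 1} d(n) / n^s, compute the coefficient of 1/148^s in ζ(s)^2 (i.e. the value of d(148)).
d(148) = 6

ζ(s)^2 = (Σ 1/m^s)(Σ 1/k^s). The coefficient of 1/n^s in the product is the number of ordered pairs (m, k) with mk = n, which equals d(n). For n = 148, divisors are [1, 2, 4, 37, 74, 148], so d(148) = 6.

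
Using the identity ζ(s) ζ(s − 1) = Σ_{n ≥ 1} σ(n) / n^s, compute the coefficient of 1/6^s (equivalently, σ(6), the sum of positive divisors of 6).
σ(6) = 12

In the product (Σ m^0/m^s)(Σ k / k^s) = Σ (Σ_{d | n} d) / n^s, the coefficient of 1/n^s is σ(n) = Σ_{d | n} d. For n = 6, divisors are [1, 2, 3, 6]; summing: σ(6) = 12.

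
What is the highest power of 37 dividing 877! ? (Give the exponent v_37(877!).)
v_37(877!) = 23

Legendre's formula: v_p(n!) = Σ_{k ≥ 1} ⌊n / p^k⌋. For p = 37, n = 877, the terms are:
  ⌊877/37^1⌋ = ⌊877/37⌋ = 23
(the next term ⌊877/37^2⌋ = 0, terminating the sum). Summing: v_37(877!) = 23 = 23.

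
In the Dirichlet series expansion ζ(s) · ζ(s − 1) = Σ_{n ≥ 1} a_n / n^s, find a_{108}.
σ(108) = 280

In the product (Σ m^0/m^s)(Σ k / k^s) = Σ (Σ_{d | n} d) / n^s, the coefficient of 1/n^s is σ(n) = Σ_{d | n} d. For n = 108, divisors are [1, 2, 3, 4, 6, 9, 12, 18, 27, 36, 54, 108]; summing: σ(108) = 280.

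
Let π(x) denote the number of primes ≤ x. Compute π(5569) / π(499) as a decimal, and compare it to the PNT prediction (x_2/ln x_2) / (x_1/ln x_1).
π(5569)/π(499) = 735/95 ≈ 7.7368;  PNT prediction ≈ 8.0388.

π(499) = 95 and π(5569) = 735, so π(5569)/π(499) ≈ 7.7368. The PNT-predicted ratio is (5569/ln(5569)) / (499/ln(499)) ≈ 8.0388. The two agree to within a few percent, as expected.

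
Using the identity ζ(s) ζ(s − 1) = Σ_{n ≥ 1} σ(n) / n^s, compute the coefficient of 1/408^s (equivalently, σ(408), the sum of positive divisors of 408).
σ(408) = 1080

In the product (Σ m^0/m^s)(Σ k / k^s) = Σ (Σ_{d | n} d) / n^s, the coefficient of 1/n^s is σ(n) = Σ_{d | n} d. For n = 408, divisors are [1, 2, 3, 4, 6, 8, 12, 17, 24, 34, 51, 68, 102, 136, 204, 408]; summing: σ(408) = 1080.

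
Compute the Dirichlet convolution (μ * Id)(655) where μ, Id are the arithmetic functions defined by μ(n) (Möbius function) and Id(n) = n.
(μ * Id)(655) = 520

Divisors of 655: [1, 5, 131, 655]. For each d | 655:
  d = 1: μ(1) · Id(655/1) = 1 · 655 = 655
  d = 5: μ(5) · Id(655/5) = -1 · 131 = -131
  d = 131: μ(131) · Id(655/131) = -1 · 5 = -5
  d = 655: μ(655) · Id(655/655) = 1 · 1 = 1
Summing: (μ * Id)(655) = 655 + -131 + -5 + 1 = 520.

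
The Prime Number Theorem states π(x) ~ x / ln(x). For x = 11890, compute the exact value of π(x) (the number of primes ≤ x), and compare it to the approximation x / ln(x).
π(11890) = 1424;  x/ln(x) ≈ 1267.12;  relative error ≈ 11.02%.

Directly count primes up to 11890: π(11890) = 1424. The PNT approximation gives 11890/ln(11890) ≈ 11890/9.38345 ≈ 1267.12. Relative error (π(x) − x/ln(x)) / π(x) ≈ 11.02%; the approximation is known to undercount slightly (Li(x) is a better estimate).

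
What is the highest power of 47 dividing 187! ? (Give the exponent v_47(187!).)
v_47(187!) = 3

Legendre's formula: v_p(n!) = Σ_{k ≥ 1} ⌊n / p^k⌋. For p = 47, n = 187, the terms are:
  ⌊187/47^1⌋ = ⌊187/47⌋ = 3
(the next term ⌊187/47^2⌋ = 0, terminating the sum). Summing: v_47(187!) = 3 = 3.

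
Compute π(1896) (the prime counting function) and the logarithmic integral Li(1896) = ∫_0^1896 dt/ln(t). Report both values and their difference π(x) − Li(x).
π(1896) = 290;  Li(1896) ≈ 301.08;  π(x) − Li(x) ≈ -11.08.

Direct count of primes ≤ 1896 gives π(1896) = 290. Numerical evaluation of the logarithmic integral gives Li(1896) ≈ 301.08. The difference π(x) − Li(x) ≈ -11.08 is typically negative for small/moderate x (Li(x) overestimates), though Littlewood's theorem shows this sign changes infinitely often.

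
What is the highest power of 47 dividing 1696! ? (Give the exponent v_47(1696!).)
v_47(1696!) = 36

Legendre's formula: v_p(n!) = Σ_{k ≥ 1} ⌊n / p^k⌋. For p = 47, n = 1696, the terms are:
  ⌊1696/47^1⌋ = ⌊1696/47⌋ = 36
(the next term ⌊1696/47^2⌋ = 0, terminating the sum). Summing: v_47(1696!) = 36 = 36.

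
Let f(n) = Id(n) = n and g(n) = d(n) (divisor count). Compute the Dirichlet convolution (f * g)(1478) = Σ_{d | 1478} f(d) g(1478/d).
(Id * d)(1478) = 2964

Divisors of 1478: [1, 2, 739, 1478]. For each d | 1478:
  d = 1: Id(1) · d(1478/1) = 1 · 4 = 4
  d = 2: Id(2) · d(1478/2) = 2 · 2 = 4
  d = 739: Id(739) · d(1478/739) = 739 · 2 = 1478
  d = 1478: Id(1478) · d(1478/1478) = 1478 · 1 = 1478
Summing: (Id * d)(1478) = 4 + 4 + 1478 + 1478 = 2964.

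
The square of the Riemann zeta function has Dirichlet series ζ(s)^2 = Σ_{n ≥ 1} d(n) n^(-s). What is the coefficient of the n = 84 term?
d(84) = 12

ζ(s)^2 = (Σ 1/m^s)(Σ 1/k^s). The coefficient of 1/n^s in the product is the number of ordered pairs (m, k) with mk = n, which equals d(n). For n = 84, divisors are [1, 2, 3, 4, 6, 7, 12, 14, 21, 28, 42, 84], so d(84) = 12.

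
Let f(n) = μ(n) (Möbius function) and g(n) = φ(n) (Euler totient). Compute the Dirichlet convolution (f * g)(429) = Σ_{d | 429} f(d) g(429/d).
(μ * φ)(429) = 99

Divisors of 429: [1, 3, 11, 13, 33, 39, 143, 429]. For each d | 429:
  d = 1: μ(1) · φ(429/1) = 1 · 240 = 240
  d = 3: μ(3) · φ(429/3) = -1 · 120 = -120
  d = 11: μ(11) · φ(429/11) = -1 · 24 = -24
  d = 13: μ(13) · φ(429/13) = -1 · 20 = -20
  d = 33: μ(33) · φ(429/33) = 1 · 12 = 12
  d = 39: μ(39) · φ(429/39) = 1 · 10 = 10
  d = 143: μ(143) · φ(429/143) = 1 · 2 = 2
  d = 429: μ(429) · φ(429/429) = -1 · 1 = -1
Summing: (μ * φ)(429) = 240 + -120 + -24 + -20 + 12 + 10 + 2 + -1 = 99.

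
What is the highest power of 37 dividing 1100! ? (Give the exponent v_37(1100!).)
v_37(1100!) = 29

Legendre's formula: v_p(n!) = Σ_{k ≥ 1} ⌊n / p^k⌋. For p = 37, n = 1100, the terms are:
  ⌊1100/37^1⌋ = ⌊1100/37⌋ = 29
(the next term ⌊1100/37^2⌋ = 0, terminating the sum). Summing: v_37(1100!) = 29 = 29.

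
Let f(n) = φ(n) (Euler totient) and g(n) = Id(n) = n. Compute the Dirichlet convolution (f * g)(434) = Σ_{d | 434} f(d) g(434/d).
(φ * Id)(434) = 2379

Divisors of 434: [1, 2, 7, 14, 31, 62, 217, 434]. For each d | 434:
  d = 1: φ(1) · Id(434/1) = 1 · 434 = 434
  d = 2: φ(2) · Id(434/2) = 1 · 217 = 217
  d = 7: φ(7) · Id(434/7) = 6 · 62 = 372
  d = 14: φ(14) · Id(434/14) = 6 · 31 = 186
  d = 31: φ(31) · Id(434/31) = 30 · 14 = 420
  d = 62: φ(62) · Id(434/62) = 30 · 7 = 210
  d = 217: φ(217) · Id(434/217) = 180 · 2 = 360
  d = 434: φ(434) · Id(434/434) = 180 · 1 = 180
Summing: (φ * Id)(434) = 434 + 217 + 372 + 186 + 420 + 210 + 360 + 180 = 2379.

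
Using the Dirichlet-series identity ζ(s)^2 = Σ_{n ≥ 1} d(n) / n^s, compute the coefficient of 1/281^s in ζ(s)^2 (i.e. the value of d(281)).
d(281) = 2

ζ(s)^2 = (Σ 1/m^s)(Σ 1/k^s). The coefficient of 1/n^s in the product is the number of ordered pairs (m, k) with mk = n, which equals d(n). For n = 281, divisors are [1, 281], so d(281) = 2.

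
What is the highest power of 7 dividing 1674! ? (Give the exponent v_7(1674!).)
v_7(1674!) = 277

Legendre's formula: v_p(n!) = Σ_{k ≥ 1} ⌊n / p^k⌋. For p = 7, n = 1674, the terms are:
  ⌊1674/7^1⌋ = ⌊1674/7⌋ = 239
  ⌊1674/7^2⌋ = ⌊1674/49⌋ = 34
  ⌊1674/7^3⌋ = ⌊1674/343⌋ = 4
(the next term ⌊1674/7^4⌋ = 0, terminating the sum). Summing: v_7(1674!) = 239 + 34 + 4 = 277.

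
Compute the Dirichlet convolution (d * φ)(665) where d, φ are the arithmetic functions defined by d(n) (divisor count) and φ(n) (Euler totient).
(d * φ)(665) = 960

Divisors of 665: [1, 5, 7, 19, 35, 95, 133, 665]. For each d | 665:
  d = 1: d(1) · φ(665/1) = 1 · 432 = 432
  d = 5: d(5) · φ(665/5) = 2 · 108 = 216
  d = 7: d(7) · φ(665/7) = 2 · 72 = 144
  d = 19: d(19) · φ(665/19) = 2 · 24 = 48
  d = 35: d(35) · φ(665/35) = 4 · 18 = 72
  d = 95: d(95) · φ(665/95) = 4 · 6 = 24
  d = 133: d(133) · φ(665/133) = 4 · 4 = 16
  d = 665: d(665) · φ(665/665) = 8 · 1 = 8
Summing: (d * φ)(665) = 432 + 216 + 144 + 48 + 72 + 24 + 16 + 8 = 960.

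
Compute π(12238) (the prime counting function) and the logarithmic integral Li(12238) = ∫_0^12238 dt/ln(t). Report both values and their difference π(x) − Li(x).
π(12238) = 1461;  Li(12238) ≈ 1486.41;  π(x) − Li(x) ≈ -25.41.

Direct count of primes ≤ 12238 gives π(12238) = 1461. Numerical evaluation of the logarithmic integral gives Li(12238) ≈ 1486.41. The difference π(x) − Li(x) ≈ -25.41 is typically negative for small/moderate x (Li(x) overestimates), though Littlewood's theorem shows this sign changes infinitely often.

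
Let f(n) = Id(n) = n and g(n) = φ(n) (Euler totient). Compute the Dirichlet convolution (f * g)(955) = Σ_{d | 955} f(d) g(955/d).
(Id * φ)(955) = 3429

Divisors of 955: [1, 5, 191, 955]. For each d | 955:
  d = 1: Id(1) · φ(955/1) = 1 · 760 = 760
  d = 5: Id(5) · φ(955/5) = 5 · 190 = 950
  d = 191: Id(191) · φ(955/191) = 191 · 4 = 764
  d = 955: Id(955) · φ(955/955) = 955 · 1 = 955
Summing: (Id * φ)(955) = 760 + 950 + 764 + 955 = 3429.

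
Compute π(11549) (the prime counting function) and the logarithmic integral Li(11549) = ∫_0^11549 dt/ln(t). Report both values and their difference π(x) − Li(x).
π(11549) = 1391;  Li(11549) ≈ 1412.99;  π(x) − Li(x) ≈ -21.99.

Direct count of primes ≤ 11549 gives π(11549) = 1391. Numerical evaluation of the logarithmic integral gives Li(11549) ≈ 1412.99. The difference π(x) − Li(x) ≈ -21.99 is typically negative for small/moderate x (Li(x) overestimates), though Littlewood's theorem shows this sign changes infinitely often.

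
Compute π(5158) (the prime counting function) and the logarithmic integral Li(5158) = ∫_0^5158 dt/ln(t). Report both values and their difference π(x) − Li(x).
π(5158) = 687;  Li(5158) ≈ 702.80;  π(x) − Li(x) ≈ -15.80.

Direct count of primes ≤ 5158 gives π(5158) = 687. Numerical evaluation of the logarithmic integral gives Li(5158) ≈ 702.80. The difference π(x) − Li(x) ≈ -15.80 is typically negative for small/moderate x (Li(x) overestimates), though Littlewood's theorem shows this sign changes infinitely often.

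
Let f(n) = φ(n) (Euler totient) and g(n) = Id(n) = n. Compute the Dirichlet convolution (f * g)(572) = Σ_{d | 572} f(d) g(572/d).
(φ * Id)(572) = 4200

Divisors of 572: [1, 2, 4, 11, 13, 22, 26, 44, 52, 143, 286, 572]. For each d | 572:
  d = 1: φ(1) · Id(572/1) = 1 · 572 = 572
  d = 2: φ(2) · Id(572/2) = 1 · 286 = 286
  d = 4: φ(4) · Id(572/4) = 2 · 143 = 286
  d = 11: φ(11) · Id(572/11) = 10 · 52 = 520
  d = 13: φ(13) · Id(572/13) = 12 · 44 = 528
  d = 22: φ(22) · Id(572/22) = 10 · 26 = 260
  d = 26: φ(26) · Id(572/26) = 12 · 22 = 264
  d = 44: φ(44) · Id(572/44) = 20 · 13 = 260
  d = 52: φ(52) · Id(572/52) = 24 · 11 = 264
  d = 143: φ(143) · Id(572/143) = 120 · 4 = 480
  d = 286: φ(286) · Id(572/286) = 120 · 2 = 240
  d = 572: φ(572) · Id(572/572) = 240 · 1 = 240
Summing: (φ * Id)(572) = 572 + 286 + 286 + 520 + 528 + 260 + 264 + 260 + 264 + 480 + 240 + 240 = 4200.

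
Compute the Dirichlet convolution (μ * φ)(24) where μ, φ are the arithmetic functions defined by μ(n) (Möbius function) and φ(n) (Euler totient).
(μ * φ)(24) = 2

Divisors of 24: [1, 2, 3, 4, 6, 8, 12, 24]. For each d | 24:
  d = 1: μ(1) · φ(24/1) = 1 · 8 = 8
  d = 2: μ(2) · φ(24/2) = -1 · 4 = -4
  d = 3: μ(3) · φ(24/3) = -1 · 4 = -4
  d = 4: μ(4) · φ(24/4) = 0 · 2 = 0
  d = 6: μ(6) · φ(24/6) = 1 · 2 = 2
  d = 8: μ(8) · φ(24/8) = 0 · 2 = 0
  d = 12: μ(12) · φ(24/12) = 0 · 1 = 0
  d = 24: μ(24) · φ(24/24) = 0 · 1 = 0
Summing: (μ * φ)(24) = 8 + -4 + -4 + 0 + 2 + 0 + 0 + 0 = 2.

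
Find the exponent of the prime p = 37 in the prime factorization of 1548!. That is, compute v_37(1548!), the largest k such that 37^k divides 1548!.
v_37(1548!) = 42

Legendre's formula: v_p(n!) = Σ_{k ≥ 1} ⌊n / p^k⌋. For p = 37, n = 1548, the terms are:
  ⌊1548/37^1⌋ = ⌊1548/37⌋ = 41
  ⌊1548/37^2⌋ = ⌊1548/1369⌋ = 1
(the next term ⌊1548/37^3⌋ = 0, terminating the sum). Summing: v_37(1548!) = 41 + 1 = 42.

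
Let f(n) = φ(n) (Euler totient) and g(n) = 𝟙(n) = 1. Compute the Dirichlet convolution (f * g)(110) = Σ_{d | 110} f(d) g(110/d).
(φ * 𝟙)(110) = 110

Divisors of 110: [1, 2, 5, 10, 11, 22, 55, 110]. For each d | 110:
  d = 1: φ(1) · 𝟙(110/1) = 1 · 1 = 1
  d = 2: φ(2) · 𝟙(110/2) = 1 · 1 = 1
  d = 5: φ(5) · 𝟙(110/5) = 4 · 1 = 4
  d = 10: φ(10) · 𝟙(110/10) = 4 · 1 = 4
  d = 11: φ(11) · 𝟙(110/11) = 10 · 1 = 10
  d = 22: φ(22) · 𝟙(110/22) = 10 · 1 = 10
  d = 55: φ(55) · 𝟙(110/55) = 40 · 1 = 40
  d = 110: φ(110) · 𝟙(110/110) = 40 · 1 = 40
Summing: (φ * 𝟙)(110) = 1 + 1 + 4 + 4 + 10 + 10 + 40 + 40 = 110.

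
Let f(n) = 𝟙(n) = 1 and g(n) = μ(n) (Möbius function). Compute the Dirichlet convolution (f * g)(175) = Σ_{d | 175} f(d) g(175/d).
(𝟙 * μ)(175) = 0

Divisors of 175: [1, 5, 7, 25, 35, 175]. For each d | 175:
  d = 1: 𝟙(1) · μ(175/1) = 1 · 0 = 0
  d = 5: 𝟙(5) · μ(175/5) = 1 · 1 = 1
  d = 7: 𝟙(7) · μ(175/7) = 1 · 0 = 0
  d = 25: 𝟙(25) · μ(175/25) = 1 · -1 = -1
  d = 35: 𝟙(35) · μ(175/35) = 1 · -1 = -1
  d = 175: 𝟙(175) · μ(175/175) = 1 · 1 = 1
Summing: (𝟙 * μ)(175) = 0 + 1 + 0 + -1 + -1 + 1 = 0.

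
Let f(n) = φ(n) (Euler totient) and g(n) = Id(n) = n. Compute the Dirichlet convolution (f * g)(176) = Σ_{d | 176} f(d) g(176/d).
(φ * Id)(176) = 1008

Divisors of 176: [1, 2, 4, 8, 11, 16, 22, 44, 88, 176]. For each d | 176:
  d = 1: φ(1) · Id(176/1) = 1 · 176 = 176
  d = 2: φ(2) · Id(176/2) = 1 · 88 = 88
  d = 4: φ(4) · Id(176/4) = 2 · 44 = 88
  d = 8: φ(8) · Id(176/8) = 4 · 22 = 88
  d = 11: φ(11) · Id(176/11) = 10 · 16 = 160
  d = 16: φ(16) · Id(176/16) = 8 · 11 = 88
  d = 22: φ(22) · Id(176/22) = 10 · 8 = 80
  d = 44: φ(44) · Id(176/44) = 20 · 4 = 80
  d = 88: φ(88) · Id(176/88) = 40 · 2 = 80
  d = 176: φ(176) · Id(176/176) = 80 · 1 = 80
Summing: (φ * Id)(176) = 176 + 88 + 88 + 88 + 160 + 88 + 80 + 80 + 80 + 80 = 1008.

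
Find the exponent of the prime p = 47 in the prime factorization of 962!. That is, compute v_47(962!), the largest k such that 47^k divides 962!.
v_47(962!) = 20

Legendre's formula: v_p(n!) = Σ_{k ≥ 1} ⌊n / p^k⌋. For p = 47, n = 962, the terms are:
  ⌊962/47^1⌋ = ⌊962/47⌋ = 20
(the next term ⌊962/47^2⌋ = 0, terminating the sum). Summing: v_47(962!) = 20 = 20.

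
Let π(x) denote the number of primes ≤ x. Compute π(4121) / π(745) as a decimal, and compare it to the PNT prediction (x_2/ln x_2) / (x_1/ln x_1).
π(4121)/π(745) = 566/132 ≈ 4.2879;  PNT prediction ≈ 4.3949.

π(745) = 132 and π(4121) = 566, so π(4121)/π(745) ≈ 4.2879. The PNT-predicted ratio is (4121/ln(4121)) / (745/ln(745)) ≈ 4.3949. The two agree to within a few percent, as expected.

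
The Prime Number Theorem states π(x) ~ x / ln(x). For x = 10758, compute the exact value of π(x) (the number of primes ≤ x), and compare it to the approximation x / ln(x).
π(10758) = 1311;  x/ln(x) ≈ 1158.84;  relative error ≈ 11.61%.

Directly count primes up to 10758: π(10758) = 1311. The PNT approximation gives 10758/ln(10758) ≈ 10758/9.28340 ≈ 1158.84. Relative error (π(x) − x/ln(x)) / π(x) ≈ 11.61%; the approximation is known to undercount slightly (Li(x) is a better estimate).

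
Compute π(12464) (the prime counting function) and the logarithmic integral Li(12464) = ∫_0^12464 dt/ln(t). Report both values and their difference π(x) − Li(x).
π(12464) = 1487;  Li(12464) ≈ 1510.40;  π(x) − Li(x) ≈ -23.40.

Direct count of primes ≤ 12464 gives π(12464) = 1487. Numerical evaluation of the logarithmic integral gives Li(12464) ≈ 1510.40. The difference π(x) − Li(x) ≈ -23.40 is typically negative for small/moderate x (Li(x) overestimates), though Littlewood's theorem shows this sign changes infinitely often.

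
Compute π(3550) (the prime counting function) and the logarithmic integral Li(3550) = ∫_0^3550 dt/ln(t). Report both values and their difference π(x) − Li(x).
π(3550) = 497;  Li(3550) ≈ 510.72;  π(x) − Li(x) ≈ -13.72.

Direct count of primes ≤ 3550 gives π(3550) = 497. Numerical evaluation of the logarithmic integral gives Li(3550) ≈ 510.72. The difference π(x) − Li(x) ≈ -13.72 is typically negative for small/moderate x (Li(x) overestimates), though Littlewood's theorem shows this sign changes infinitely often.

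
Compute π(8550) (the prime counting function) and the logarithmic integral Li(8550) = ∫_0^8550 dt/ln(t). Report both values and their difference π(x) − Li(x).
π(8550) = 1066;  Li(8550) ≈ 1087.39;  π(x) − Li(x) ≈ -21.39.

Direct count of primes ≤ 8550 gives π(8550) = 1066. Numerical evaluation of the logarithmic integral gives Li(8550) ≈ 1087.39. The difference π(x) − Li(x) ≈ -21.39 is typically negative for small/moderate x (Li(x) overestimates), though Littlewood's theorem shows this sign changes infinitely often.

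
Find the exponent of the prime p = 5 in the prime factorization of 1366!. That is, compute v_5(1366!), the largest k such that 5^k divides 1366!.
v_5(1366!) = 339

Legendre's formula: v_p(n!) = Σ_{k ≥ 1} ⌊n / p^k⌋. For p = 5, n = 1366, the terms are:
  ⌊1366/5^1⌋ = ⌊1366/5⌋ = 273
  ⌊1366/5^2⌋ = ⌊1366/25⌋ = 54
  ⌊1366/5^3⌋ = ⌊1366/125⌋ = 10
  ⌊1366/5^4⌋ = ⌊1366/625⌋ = 2
(the next term ⌊1366/5^5⌋ = 0, terminating the sum). Summing: v_5(1366!) = 273 + 54 + 10 + 2 = 339.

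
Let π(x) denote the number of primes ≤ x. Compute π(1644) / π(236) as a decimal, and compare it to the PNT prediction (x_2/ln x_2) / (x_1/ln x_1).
π(1644)/π(236) = 259/51 ≈ 5.0784;  PNT prediction ≈ 5.1401.

π(236) = 51 and π(1644) = 259, so π(1644)/π(236) ≈ 5.0784. The PNT-predicted ratio is (1644/ln(1644)) / (236/ln(236)) ≈ 5.1401. The two agree to within a few percent, as expected.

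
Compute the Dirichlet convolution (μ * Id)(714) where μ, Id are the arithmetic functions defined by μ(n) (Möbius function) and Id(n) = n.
(μ * Id)(714) = 192

Divisors of 714: [1, 2, 3, 6, 7, 14, 17, 21, 34, 42, 51, 102, 119, 238, 357, 714]. For each d | 714:
  d = 1: μ(1) · Id(714/1) = 1 · 714 = 714
  d = 2: μ(2) · Id(714/2) = -1 · 357 = -357
  d = 3: μ(3) · Id(714/3) = -1 · 238 = -238
  d = 6: μ(6) · Id(714/6) = 1 · 119 = 119
  d = 7: μ(7) · Id(714/7) = -1 · 102 = -102
  d = 14: μ(14) · Id(714/14) = 1 · 51 = 51
  d = 17: μ(17) · Id(714/17) = -1 · 42 = -42
  d = 21: μ(21) · Id(714/21) = 1 · 34 = 34
  d = 34: μ(34) · Id(714/34) = 1 · 21 = 21
  d = 42: μ(42) · Id(714/42) = -1 · 17 = -17
  d = 51: μ(51) · Id(714/51) = 1 · 14 = 14
  d = 102: μ(102) · Id(714/102) = -1 · 7 = -7
  d = 119: μ(119) · Id(714/119) = 1 · 6 = 6
  d = 238: μ(238) · Id(714/238) = -1 · 3 = -3
  d = 357: μ(357) · Id(714/357) = -1 · 2 = -2
  d = 714: μ(714) · Id(714/714) = 1 · 1 = 1
Summing: (μ * Id)(714) = 714 + -357 + -238 + 119 + -102 + 51 + -42 + 34 + 21 + -17 + 14 + -7 + 6 + -3 + -2 + 1 = 192.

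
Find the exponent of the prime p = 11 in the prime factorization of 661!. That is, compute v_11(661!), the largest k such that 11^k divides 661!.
v_11(661!) = 65

Legendre's formula: v_p(n!) = Σ_{k ≥ 1} ⌊n / p^k⌋. For p = 11, n = 661, the terms are:
  ⌊661/11^1⌋ = ⌊661/11⌋ = 60
  ⌊661/11^2⌋ = ⌊661/121⌋ = 5
(the next term ⌊661/11^3⌋ = 0, terminating the sum). Summing: v_11(661!) = 60 + 5 = 65.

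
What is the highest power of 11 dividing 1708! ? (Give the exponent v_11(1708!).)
v_11(1708!) = 170

Legendre's formula: v_p(n!) = Σ_{k ≥ 1} ⌊n / p^k⌋. For p = 11, n = 1708, the terms are:
  ⌊1708/11^1⌋ = ⌊1708/11⌋ = 155
  ⌊1708/11^2⌋ = ⌊1708/121⌋ = 14
  ⌊1708/11^3⌋ = ⌊1708/1331⌋ = 1
(the next term ⌊1708/11^4⌋ = 0, terminating the sum). Summing: v_11(1708!) = 155 + 14 + 1 = 170.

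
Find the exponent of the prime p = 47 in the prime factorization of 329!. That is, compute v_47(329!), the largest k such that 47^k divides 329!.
v_47(329!) = 7

Legendre's formula: v_p(n!) = Σ_{k ≥ 1} ⌊n / p^k⌋. For p = 47, n = 329, the terms are:
  ⌊329/47^1⌋ = ⌊329/47⌋ = 7
(the next term ⌊329/47^2⌋ = 0, terminating the sum). Summing: v_47(329!) = 7 = 7.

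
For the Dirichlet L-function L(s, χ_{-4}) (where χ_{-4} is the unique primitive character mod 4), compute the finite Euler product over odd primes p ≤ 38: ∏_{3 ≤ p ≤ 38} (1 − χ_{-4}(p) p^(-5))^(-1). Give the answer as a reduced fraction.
∏ = 36434162976122653852428171915209665920933190877591375/36574689167094305070442169349729960875390257302863872

The odd primes p ≤ 38 are [3, 5, 7, 11, 13, 17, 19, 23, 29, 31, 37]. For each, χ(p) = 1 if p ≡ 1 mod 4, χ(p) = −1 if p ≡ 3 mod 4. Taking (1 − χ(p)/p^5)^(-1) = p^5/(p^5 − χ(p)): (1 − (-1)/3^5)^(-1) · (1 − (1)/5^5)^(-1) · (1 − (-1)/7^5)^(-1) · (1 − (-1)/11^5)^(-1) · (1 − (1)/13^5)^(-1) · (1 − (1)/17^5)^(-1) · (1 − (-1)/19^5)^(-1) · (1 − (-1)/23^5)^(-1) · (1 − (1)/29^5)^(-1) · (1 − (-1)/31^5)^(-1) · (1 − (1)/37^5)^(-1) = 36434162976122653852428171915209665920933190877591375/36574689167094305070442169349729960875390257302863872.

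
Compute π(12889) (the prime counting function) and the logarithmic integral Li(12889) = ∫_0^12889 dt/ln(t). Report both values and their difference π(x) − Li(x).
π(12889) = 1533;  Li(12889) ≈ 1555.38;  π(x) − Li(x) ≈ -22.38.

Direct count of primes ≤ 12889 gives π(12889) = 1533. Numerical evaluation of the logarithmic integral gives Li(12889) ≈ 1555.38. The difference π(x) − Li(x) ≈ -22.38 is typically negative for small/moderate x (Li(x) overestimates), though Littlewood's theorem shows this sign changes infinitely often.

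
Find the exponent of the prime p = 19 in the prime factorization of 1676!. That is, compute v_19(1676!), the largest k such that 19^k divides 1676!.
v_19(1676!) = 92

Legendre's formula: v_p(n!) = Σ_{k ≥ 1} ⌊n / p^k⌋. For p = 19, n = 1676, the terms are:
  ⌊1676/19^1⌋ = ⌊1676/19⌋ = 88
  ⌊1676/19^2⌋ = ⌊1676/361⌋ = 4
(the next term ⌊1676/19^3⌋ = 0, terminating the sum). Summing: v_19(1676!) = 88 + 4 = 92.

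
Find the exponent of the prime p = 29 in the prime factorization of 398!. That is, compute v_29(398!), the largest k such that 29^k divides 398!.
v_29(398!) = 13

Legendre's formula: v_p(n!) = Σ_{k ≥ 1} ⌊n / p^k⌋. For p = 29, n = 398, the terms are:
  ⌊398/29^1⌋ = ⌊398/29⌋ = 13
(the next term ⌊398/29^2⌋ = 0, terminating the sum). Summing: v_29(398!) = 13 = 13.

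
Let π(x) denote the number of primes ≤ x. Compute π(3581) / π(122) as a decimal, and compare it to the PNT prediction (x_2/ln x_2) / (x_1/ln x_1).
π(3581)/π(122) = 501/30 ≈ 16.7000;  PNT prediction ≈ 17.2312.

π(122) = 30 and π(3581) = 501, so π(3581)/π(122) ≈ 16.7000. The PNT-predicted ratio is (3581/ln(3581)) / (122/ln(122)) ≈ 17.2312. The two agree to within a few percent, as expected.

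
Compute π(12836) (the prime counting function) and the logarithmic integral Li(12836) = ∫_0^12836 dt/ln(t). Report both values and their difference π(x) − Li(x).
π(12836) = 1530;  Li(12836) ≈ 1549.78;  π(x) − Li(x) ≈ -19.78.

Direct count of primes ≤ 12836 gives π(12836) = 1530. Numerical evaluation of the logarithmic integral gives Li(12836) ≈ 1549.78. The difference π(x) − Li(x) ≈ -19.78 is typically negative for small/moderate x (Li(x) overestimates), though Littlewood's theorem shows this sign changes infinitely often.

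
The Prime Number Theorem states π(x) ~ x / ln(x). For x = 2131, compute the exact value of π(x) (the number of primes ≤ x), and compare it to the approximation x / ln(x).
π(2131) = 321;  x/ln(x) ≈ 278.04;  relative error ≈ 13.38%.

Directly count primes up to 2131: π(2131) = 321. The PNT approximation gives 2131/ln(2131) ≈ 2131/7.66435 ≈ 278.04. Relative error (π(x) − x/ln(x)) / π(x) ≈ 13.38%; the approximation is known to undercount slightly (Li(x) is a better estimate).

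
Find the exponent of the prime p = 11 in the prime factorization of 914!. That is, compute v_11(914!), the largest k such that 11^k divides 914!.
v_11(914!) = 90

Legendre's formula: v_p(n!) = Σ_{k ≥ 1} ⌊n / p^k⌋. For p = 11, n = 914, the terms are:
  ⌊914/11^1⌋ = ⌊914/11⌋ = 83
  ⌊914/11^2⌋ = ⌊914/121⌋ = 7
(the next term ⌊914/11^3⌋ = 0, terminating the sum). Summing: v_11(914!) = 83 + 7 = 90.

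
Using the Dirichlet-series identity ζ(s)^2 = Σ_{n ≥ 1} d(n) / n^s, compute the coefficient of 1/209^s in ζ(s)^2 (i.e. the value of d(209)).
d(209) = 4

ζ(s)^2 = (Σ 1/m^s)(Σ 1/k^s). The coefficient of 1/n^s in the product is the number of ordered pairs (m, k) with mk = n, which equals d(n). For n = 209, divisors are [1, 11, 19, 209], so d(209) = 4.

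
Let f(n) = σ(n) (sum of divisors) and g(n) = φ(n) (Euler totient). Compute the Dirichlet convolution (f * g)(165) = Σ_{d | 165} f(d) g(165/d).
(σ * φ)(165) = 1320

Divisors of 165: [1, 3, 5, 11, 15, 33, 55, 165]. For each d | 165:
  d = 1: σ(1) · φ(165/1) = 1 · 80 = 80
  d = 3: σ(3) · φ(165/3) = 4 · 40 = 160
  d = 5: σ(5) · φ(165/5) = 6 · 20 = 120
  d = 11: σ(11) · φ(165/11) = 12 · 8 = 96
  d = 15: σ(15) · φ(165/15) = 24 · 10 = 240
  d = 33: σ(33) · φ(165/33) = 48 · 4 = 192
  d = 55: σ(55) · φ(165/55) = 72 · 2 = 144
  d = 165: σ(165) · φ(165/165) = 288 · 1 = 288
Summing: (σ * φ)(165) = 80 + 160 + 120 + 96 + 240 + 192 + 144 + 288 = 1320.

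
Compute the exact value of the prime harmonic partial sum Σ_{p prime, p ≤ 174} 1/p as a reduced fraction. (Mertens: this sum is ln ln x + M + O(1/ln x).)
Σ 1/p = 319420215161551700804173656907103406301944826032199624513259054823197/166589903787325219380851695350896256250980509594874862046961683989710

π(174) = 40, so the primes ≤ 174 are [2, 3, 5, 7, 11, 13, 17, 19, 23, 29, 31, 37, 41, 43, 47, 53, 59, 61, 67, 71, 73, 79, 83, 89, 97, 101, 103, 107, 109, 113, 127, 131, 137, 139, 149, 151, 157, 163, 167, 173]. Summing 1/p over these primes: 319420215161551700804173656907103406301944826032199624513259054823197/166589903787325219380851695350896256250980509594874862046961683989710 ≈ 1.9174. Mertens estimate ln ln(174) + 0.2615 ≈ 1.9023.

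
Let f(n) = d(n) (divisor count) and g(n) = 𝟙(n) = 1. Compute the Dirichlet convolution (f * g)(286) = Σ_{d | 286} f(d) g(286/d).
(d * 𝟙)(286) = 27

Divisors of 286: [1, 2, 11, 13, 22, 26, 143, 286]. For each d | 286:
  d = 1: d(1) · 𝟙(286/1) = 1 · 1 = 1
  d = 2: d(2) · 𝟙(286/2) = 2 · 1 = 2
  d = 11: d(11) · 𝟙(286/11) = 2 · 1 = 2
  d = 13: d(13) · 𝟙(286/13) = 2 · 1 = 2
  d = 22: d(22) · 𝟙(286/22) = 4 · 1 = 4
  d = 26: d(26) · 𝟙(286/26) = 4 · 1 = 4
  d = 143: d(143) · 𝟙(286/143) = 4 · 1 = 4
  d = 286: d(286) · 𝟙(286/286) = 8 · 1 = 8
Summing: (d * 𝟙)(286) = 1 + 2 + 2 + 2 + 4 + 4 + 4 + 8 = 27.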